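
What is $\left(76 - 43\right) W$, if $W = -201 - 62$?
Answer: $-8679$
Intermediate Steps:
$W = -263$ ($W = -201 - 62 = -263$)
$\left(76 - 43\right) W = \left(76 - 43\right) \left(-263\right) = 33 \left(-263\right) = -8679$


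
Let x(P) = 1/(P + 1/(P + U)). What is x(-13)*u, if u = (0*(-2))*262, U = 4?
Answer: 0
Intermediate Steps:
x(P) = 1/(P + 1/(4 + P)) (x(P) = 1/(P + 1/(P + 4)) = 1/(P + 1/(4 + P)))
u = 0 (u = 0*262 = 0)
x(-13)*u = ((4 - 13)/(1 + (-13)**2 + 4*(-13)))*0 = (-9/(1 + 169 - 52))*0 = (-9/118)*0 = ((1/118)*(-9))*0 = -9/118*0 = 0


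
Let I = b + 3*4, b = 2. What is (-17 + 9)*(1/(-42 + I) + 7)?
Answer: -390/7 ≈ -55.714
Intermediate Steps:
I = 14 (I = 2 + 3*4 = 2 + 12 = 14)
(-17 + 9)*(1/(-42 + I) + 7) = (-17 + 9)*(1/(-42 + 14) + 7) = -8*(1/(-28) + 7) = -8*(-1/28 + 7) = -8*195/28 = -390/7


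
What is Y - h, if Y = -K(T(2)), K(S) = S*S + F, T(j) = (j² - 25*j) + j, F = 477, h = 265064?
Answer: -267477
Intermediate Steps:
T(j) = j² - 24*j
K(S) = 477 + S² (K(S) = S*S + 477 = S² + 477 = 477 + S²)
Y = -2413 (Y = -(477 + (2*(-24 + 2))²) = -(477 + (2*(-22))²) = -(477 + (-44)²) = -(477 + 1936) = -1*2413 = -2413)
Y - h = -2413 - 1*265064 = -2413 - 265064 = -267477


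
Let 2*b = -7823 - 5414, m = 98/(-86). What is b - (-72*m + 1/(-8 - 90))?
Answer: -14118030/2107 ≈ -6700.5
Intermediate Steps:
m = -49/43 (m = 98*(-1/86) = -49/43 ≈ -1.1395)
b = -13237/2 (b = (-7823 - 5414)/2 = (½)*(-13237) = -13237/2 ≈ -6618.5)
b - (-72*m + 1/(-8 - 90)) = -13237/2 - (-72*(-49/43) + 1/(-8 - 90)) = -13237/2 - (3528/43 + 1/(-98)) = -13237/2 - (3528/43 - 1/98) = -13237/2 - 1*345701/4214 = -13237/2 - 345701/4214 = -14118030/2107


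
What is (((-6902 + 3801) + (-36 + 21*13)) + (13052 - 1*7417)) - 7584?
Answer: -4813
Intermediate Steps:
(((-6902 + 3801) + (-36 + 21*13)) + (13052 - 1*7417)) - 7584 = ((-3101 + (-36 + 273)) + (13052 - 7417)) - 7584 = ((-3101 + 237) + 5635) - 7584 = (-2864 + 5635) - 7584 = 2771 - 7584 = -4813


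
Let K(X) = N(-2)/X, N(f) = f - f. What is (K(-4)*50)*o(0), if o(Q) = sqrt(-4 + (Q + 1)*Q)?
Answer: 0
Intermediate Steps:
N(f) = 0
K(X) = 0 (K(X) = 0/X = 0)
o(Q) = sqrt(-4 + Q*(1 + Q)) (o(Q) = sqrt(-4 + (1 + Q)*Q) = sqrt(-4 + Q*(1 + Q)))
(K(-4)*50)*o(0) = (0*50)*sqrt(-4 + 0 + 0**2) = 0*sqrt(-4 + 0 + 0) = 0*sqrt(-4) = 0*(2*I) = 0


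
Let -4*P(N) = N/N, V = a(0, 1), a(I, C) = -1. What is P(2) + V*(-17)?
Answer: 67/4 ≈ 16.750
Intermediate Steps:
V = -1
P(N) = -1/4 (P(N) = -N/(4*N) = -1/4*1 = -1/4)
P(2) + V*(-17) = -1/4 - 1*(-17) = -1/4 + 17 = 67/4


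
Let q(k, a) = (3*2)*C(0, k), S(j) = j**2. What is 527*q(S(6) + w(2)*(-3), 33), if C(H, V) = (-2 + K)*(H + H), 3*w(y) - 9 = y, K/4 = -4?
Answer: 0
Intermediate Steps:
K = -16 (K = 4*(-4) = -16)
w(y) = 3 + y/3
C(H, V) = -36*H (C(H, V) = (-2 - 16)*(H + H) = -36*H)
q(k, a) = 0 (q(k, a) = (3*2)*(-36*0) = 6*0 = 0)
527*q(S(6) + w(2)*(-3), 33) = 527*0 = 0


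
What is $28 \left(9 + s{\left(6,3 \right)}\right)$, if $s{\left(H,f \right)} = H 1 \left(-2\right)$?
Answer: $-84$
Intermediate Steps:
$s{\left(H,f \right)} = - 2 H$ ($s{\left(H,f \right)} = H \left(-2\right) = - 2 H$)
$28 \left(9 + s{\left(6,3 \right)}\right) = 28 \left(9 - 12\right) = 28 \left(-3\right) = -84$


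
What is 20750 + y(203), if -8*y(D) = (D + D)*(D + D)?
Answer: 291/2 ≈ 145.50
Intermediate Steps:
y(D) = -D**2/2 (y(D) = -(D + D)*(D + D)/8 = -2*D*2*D/8 = -D**2/2)
20750 + y(203) = 20750 - 1/2*203**2 = 20750 - 1/2*41209 = 20750 - 41209/2 = 291/2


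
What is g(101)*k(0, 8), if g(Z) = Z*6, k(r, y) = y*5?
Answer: 24240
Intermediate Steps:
k(r, y) = 5*y
g(Z) = 6*Z
g(101)*k(0, 8) = (6*101)*(5*8) = 606*40 = 24240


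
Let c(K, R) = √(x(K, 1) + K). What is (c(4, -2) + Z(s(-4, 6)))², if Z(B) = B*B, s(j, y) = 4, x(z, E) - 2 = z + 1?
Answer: (16 + √11)² ≈ 373.13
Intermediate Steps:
x(z, E) = 3 + z (x(z, E) = 2 + (z + 1) = 2 + (1 + z) = 3 + z)
c(K, R) = √(3 + 2*K) (c(K, R) = √((3 + K) + K) = √(3 + 2*K))
Z(B) = B²
(c(4, -2) + Z(s(-4, 6)))² = (√(3 + 2*4) + 4²)² = (√(3 + 8) + 16)² = (√11 + 16)² = (16 + √11)²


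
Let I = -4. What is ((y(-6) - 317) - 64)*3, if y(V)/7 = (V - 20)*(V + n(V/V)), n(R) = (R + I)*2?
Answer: 5409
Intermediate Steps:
n(R) = -8 + 2*R (n(R) = (R - 4)*2 = (-4 + R)*2 = -8 + 2*R)
y(V) = 7*(-20 + V)*(-6 + V) (y(V) = 7*((V - 20)*(V + (-8 + 2*(V/V)))) = 7*((-20 + V)*(V + (-8 + 2*1))) = 7*((-20 + V)*(V + (-8 + 2))) = 7*((-20 + V)*(V - 6)) = 7*((-20 + V)*(-6 + V)) = 7*(-20 + V)*(-6 + V))
((y(-6) - 317) - 64)*3 = (((840 - 182*(-6) + 7*(-6)**2) - 317) - 64)*3 = (((840 + 1092 + 7*36) - 317) - 64)*3 = (((840 + 1092 + 252) - 317) - 64)*3 = ((2184 - 317) - 64)*3 = (1867 - 64)*3 = 1803*3 = 5409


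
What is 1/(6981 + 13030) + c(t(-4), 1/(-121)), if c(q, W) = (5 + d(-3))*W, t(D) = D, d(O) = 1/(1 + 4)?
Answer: -519681/12106655 ≈ -0.042925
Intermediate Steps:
d(O) = ⅕ (d(O) = 1/5 = ⅕)
c(q, W) = 26*W/5 (c(q, W) = (5 + ⅕)*W = 26*W/5)
1/(6981 + 13030) + c(t(-4), 1/(-121)) = 1/(6981 + 13030) + (26/5)/(-121) = 1/20011 + (26/5)*(-1/121) = 1/20011 - 26/605 = -519681/12106655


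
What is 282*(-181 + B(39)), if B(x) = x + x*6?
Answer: 25944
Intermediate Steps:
B(x) = 7*x (B(x) = x + 6*x = 7*x)
282*(-181 + B(39)) = 282*(-181 + 7*39) = 282*(-181 + 273) = 282*92 = 25944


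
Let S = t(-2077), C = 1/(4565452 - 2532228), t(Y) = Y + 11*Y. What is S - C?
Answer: -50676074977/2033224 ≈ -24924.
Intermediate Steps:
t(Y) = 12*Y
C = 1/2033224 ≈ 4.9183e-7
S = -24924 (S = 12*(-2077) = -24924)
S - C = -24924 - 1*1/2033224 = -24924 - 1/2033224 = -50676074977/2033224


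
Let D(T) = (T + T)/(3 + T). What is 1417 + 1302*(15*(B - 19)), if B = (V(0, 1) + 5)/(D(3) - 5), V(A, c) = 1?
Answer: -398948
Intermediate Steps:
D(T) = 2*T/(3 + T) (D(T) = (2*T)/(3 + T) = 2*T/(3 + T))
B = -3/2 (B = (1 + 5)/(2*3/(3 + 3) - 5) = 6/(2*3/6 - 5) = 6/(2*3*(⅙) - 5) = 6/(1 - 5) = 6/(-4) = 6*(-¼) = -3/2 ≈ -1.5000)
1417 + 1302*(15*(B - 19)) = 1417 + 1302*(15*(-3/2 - 19)) = 1417 + 1302*(15*(-41/2)) = 1417 + 1302*(-615/2) = 1417 - 400365 = -398948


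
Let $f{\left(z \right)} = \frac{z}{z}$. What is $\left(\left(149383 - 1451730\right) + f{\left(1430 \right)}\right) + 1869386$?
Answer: $567040$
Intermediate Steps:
$f{\left(z \right)} = 1$
$\left(\left(149383 - 1451730\right) + f{\left(1430 \right)}\right) + 1869386 = \left(\left(149383 - 1451730\right) + 1\right) + 1869386 = \left(-1302347 + 1\right) + 1869386 = -1302346 + 1869386 = 567040$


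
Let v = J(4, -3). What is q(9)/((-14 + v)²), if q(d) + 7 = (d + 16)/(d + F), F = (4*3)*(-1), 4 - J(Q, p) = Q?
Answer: -23/294 ≈ -0.078231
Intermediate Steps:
J(Q, p) = 4 - Q
v = 0 (v = 4 - 1*4 = 4 - 4 = 0)
F = -12 (F = 12*(-1) = -12)
q(d) = -7 + (16 + d)/(-12 + d) (q(d) = -7 + (d + 16)/(d - 12) = -7 + (16 + d)/(-12 + d))
q(9)/((-14 + v)²) = (2*(50 - 3*9)/(-12 + 9))/((-14 + 0)²) = (2*(50 - 27)/(-3))/((-14)²) = (2*(-⅓)*23)/196 = -46/3*1/196 = -23/294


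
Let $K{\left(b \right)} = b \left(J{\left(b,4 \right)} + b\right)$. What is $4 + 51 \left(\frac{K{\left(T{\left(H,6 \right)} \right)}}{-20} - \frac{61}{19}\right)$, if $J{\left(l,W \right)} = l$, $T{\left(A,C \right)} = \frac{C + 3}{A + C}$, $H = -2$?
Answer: $- \frac{564089}{3040} \approx -185.56$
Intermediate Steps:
$T{\left(A,C \right)} = \frac{3 + C}{A + C}$
$K{\left(b \right)} = 2 b^{2}$ ($K{\left(b \right)} = b \left(b + b\right) = b 2 b = 2 b^{2}$)
$4 + 51 \left(\frac{K{\left(T{\left(H,6 \right)} \right)}}{-20} - \frac{61}{19}\right) = 4 + 51 \left(\frac{2 \left(\frac{3 + 6}{-2 + 6}\right)^{2}}{-20} - \frac{61}{19}\right) = 4 + 51 \left(2 \left(\frac{1}{4} \cdot 9\right)^{2} \left(- \frac{1}{20}\right) - \frac{61}{19}\right) = 4 + 51 \left(2 \left(\frac{9}{4}\right)^{2} \left(- \frac{1}{20}\right) - \frac{61}{19}\right) = 4 + 51 \left(2 \cdot \frac{81}{16} \left(- \frac{1}{20}\right) - \frac{61}{19}\right) = 4 + 51 \left(\frac{81}{8} \left(- \frac{1}{20}\right) - \frac{61}{19}\right) = 4 + 51 \left(- \frac{81}{160} - \frac{61}{19}\right) = 4 + 51 \left(- \frac{11299}{3040}\right) = 4 - \frac{576249}{3040} = - \frac{564089}{3040}$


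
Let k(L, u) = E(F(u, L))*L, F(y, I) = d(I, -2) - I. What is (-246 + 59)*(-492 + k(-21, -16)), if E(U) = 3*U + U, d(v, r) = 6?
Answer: 516120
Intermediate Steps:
F(y, I) = 6 - I
E(U) = 4*U
k(L, u) = L*(24 - 4*L) (k(L, u) = (4*(6 - L))*L = (24 - 4*L)*L = L*(24 - 4*L))
(-246 + 59)*(-492 + k(-21, -16)) = (-246 + 59)*(-492 + 4*(-21)*(6 - 1*(-21))) = -187*(-492 + 4*(-21)*(6 + 21)) = -187*(-492 + 4*(-21)*27) = -187*(-492 - 2268) = -187*(-2760) = 516120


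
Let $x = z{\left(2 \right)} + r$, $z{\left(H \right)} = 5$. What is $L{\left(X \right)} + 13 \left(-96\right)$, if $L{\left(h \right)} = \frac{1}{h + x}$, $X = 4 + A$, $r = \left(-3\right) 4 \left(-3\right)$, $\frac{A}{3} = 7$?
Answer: $- \frac{82367}{66} \approx -1248.0$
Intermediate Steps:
$A = 21$ ($A = 3 \cdot 7 = 21$)
$r = 36$ ($r = \left(-12\right) \left(-3\right) = 36$)
$X = 25$ ($X = 4 + 21 = 25$)
$x = 41$ ($x = 5 + 36 = 41$)
$L{\left(h \right)} = \frac{1}{41 + h}$ ($L{\left(h \right)} = \frac{1}{h + 41} = \frac{1}{41 + h}$)
$L{\left(X \right)} + 13 \left(-96\right) = \frac{1}{41 + 25} + 13 \left(-96\right) = \frac{1}{66} - 1248 = - \frac{82367}{66}$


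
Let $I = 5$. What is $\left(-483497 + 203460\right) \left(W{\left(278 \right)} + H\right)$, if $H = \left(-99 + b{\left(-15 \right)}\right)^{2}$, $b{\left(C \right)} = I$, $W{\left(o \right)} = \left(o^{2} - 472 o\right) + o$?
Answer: $12550698266$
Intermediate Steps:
$W{\left(o \right)} = o^{2} - 471 o$
$b{\left(C \right)} = 5$
$H = 8836$ ($H = \left(-99 + 5\right)^{2} = \left(-94\right)^{2} = 8836$)
$\left(-483497 + 203460\right) \left(W{\left(278 \right)} + H\right) = \left(-483497 + 203460\right) \left(278 \left(-471 + 278\right) + 8836\right) = - 280037 \left(278 \left(-193\right) + 8836\right) = - 280037 \left(-53654 + 8836\right) = \left(-280037\right) \left(-44818\right) = 12550698266$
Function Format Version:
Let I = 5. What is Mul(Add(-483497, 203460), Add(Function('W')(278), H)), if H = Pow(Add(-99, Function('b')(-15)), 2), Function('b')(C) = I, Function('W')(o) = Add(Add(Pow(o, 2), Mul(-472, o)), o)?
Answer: 12550698266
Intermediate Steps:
Function('W')(o) = Add(Pow(o, 2), Mul(-471, o))
Function('b')(C) = 5
H = 8836 (H = Pow(Add(-99, 5), 2) = Pow(-94, 2) = 8836)
Mul(Add(-483497, 203460), Add(Function('W')(278), H)) = Mul(Add(-483497, 203460), Add(Mul(278, Add(-471, 278)), 8836)) = Mul(-280037, Add(Mul(278, -193), 8836)) = Mul(-280037, Add(-53654, 8836)) = Mul(-280037, -44818) = 12550698266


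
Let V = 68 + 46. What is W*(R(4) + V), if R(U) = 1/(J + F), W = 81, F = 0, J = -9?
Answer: 9225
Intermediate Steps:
R(U) = -1/9 (R(U) = 1/(-9 + 0) = 1/(-9) = -1/9)
V = 114
W*(R(4) + V) = 81*(-1/9 + 114) = 81*(1025/9) = 9225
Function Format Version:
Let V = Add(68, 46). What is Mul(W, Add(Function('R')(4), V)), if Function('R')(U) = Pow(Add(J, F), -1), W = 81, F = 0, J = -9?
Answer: 9225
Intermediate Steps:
Function('R')(U) = Rational(-1, 9) (Function('R')(U) = Pow(Add(-9, 0), -1) = Pow(-9, -1) = Rational(-1, 9))
V = 114
Mul(W, Add(Function('R')(4), V)) = Mul(81, Add(Rational(-1, 9), 114)) = Mul(81, Rational(1025, 9)) = 9225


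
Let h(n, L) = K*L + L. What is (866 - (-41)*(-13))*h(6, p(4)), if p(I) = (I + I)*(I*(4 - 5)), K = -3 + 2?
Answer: 0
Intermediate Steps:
K = -1
p(I) = -2*I**2 (p(I) = (2*I)*(I*(-1)) = (2*I)*(-I) = -2*I**2)
h(n, L) = 0 (h(n, L) = -L + L = 0)
(866 - (-41)*(-13))*h(6, p(4)) = (866 - (-41)*(-13))*0 = (866 - 1*533)*0 = (866 - 533)*0 = 333*0 = 0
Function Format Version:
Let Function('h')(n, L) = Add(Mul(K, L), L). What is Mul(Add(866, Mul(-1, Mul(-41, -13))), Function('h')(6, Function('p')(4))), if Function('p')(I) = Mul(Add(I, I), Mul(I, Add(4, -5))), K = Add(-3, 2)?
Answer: 0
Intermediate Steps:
K = -1
Function('p')(I) = Mul(-2, Pow(I, 2)) (Function('p')(I) = Mul(Mul(2, I), Mul(I, -1)) = Mul(Mul(2, I), Mul(-1, I)) = Mul(-2, Pow(I, 2)))
Function('h')(n, L) = 0 (Function('h')(n, L) = Add(Mul(-1, L), L) = 0)
Mul(Add(866, Mul(-1, Mul(-41, -13))), Function('h')(6, Function('p')(4))) = Mul(Add(866, Mul(-1, Mul(-41, -13))), 0) = Mul(Add(866, Mul(-1, 533)), 0) = Mul(Add(866, -533), 0) = Mul(333, 0) = 0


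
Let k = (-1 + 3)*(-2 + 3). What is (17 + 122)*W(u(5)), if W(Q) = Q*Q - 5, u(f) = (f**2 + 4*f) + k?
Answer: 306356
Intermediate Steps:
k = 2 (k = 2*1 = 2)
u(f) = 2 + f**2 + 4*f (u(f) = (f**2 + 4*f) + 2 = 2 + f**2 + 4*f)
W(Q) = -5 + Q**2 (W(Q) = Q**2 - 5 = -5 + Q**2)
(17 + 122)*W(u(5)) = (17 + 122)*(-5 + (2 + 5**2 + 4*5)**2) = 139*(-5 + (2 + 25 + 20)**2) = 139*(-5 + 47**2) = 139*(-5 + 2209) = 139*2204 = 306356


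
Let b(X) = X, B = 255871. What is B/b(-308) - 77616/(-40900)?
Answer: -33900059/40900 ≈ -828.85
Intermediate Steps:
B/b(-308) - 77616/(-40900) = 255871/(-308) - 77616/(-40900) = 255871*(-1/308) - 77616*(-1/40900) = -3323/4 + 19404/10225 = -33900059/40900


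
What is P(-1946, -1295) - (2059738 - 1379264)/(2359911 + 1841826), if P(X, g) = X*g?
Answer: 10588670681116/4201737 ≈ 2.5201e+6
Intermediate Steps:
P(-1946, -1295) - (2059738 - 1379264)/(2359911 + 1841826) = -1946*(-1295) - (2059738 - 1379264)/(2359911 + 1841826) = 2520070 - 680474/4201737 = 10588670681116/4201737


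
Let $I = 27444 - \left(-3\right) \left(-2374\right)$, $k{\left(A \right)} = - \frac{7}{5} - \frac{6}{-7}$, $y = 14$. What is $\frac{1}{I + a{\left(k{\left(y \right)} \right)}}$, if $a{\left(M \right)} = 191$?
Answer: $\frac{1}{20513} \approx 4.875 \cdot 10^{-5}$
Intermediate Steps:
$k{\left(A \right)} = - \frac{19}{35}$ ($k{\left(A \right)} = \left(-7\right) \frac{1}{5} - - \frac{6}{7} = - \frac{7}{5} + \frac{6}{7} = - \frac{19}{35}$)
$I = 20322$ ($I = 27444 - 7122 = 20322$)
$\frac{1}{I + a{\left(k{\left(y \right)} \right)}} = \frac{1}{20322 + 191} = \frac{1}{20513}$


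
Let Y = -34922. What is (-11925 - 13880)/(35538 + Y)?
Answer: -25805/616 ≈ -41.891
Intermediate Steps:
(-11925 - 13880)/(35538 + Y) = (-11925 - 13880)/(35538 - 34922) = -25805/616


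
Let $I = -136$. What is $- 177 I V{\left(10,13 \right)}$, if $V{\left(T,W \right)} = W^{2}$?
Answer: $4068168$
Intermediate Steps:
$- 177 I V{\left(10,13 \right)} = \left(-177\right) \left(-136\right) 13^{2} = 24072 \cdot 169 = 4068168$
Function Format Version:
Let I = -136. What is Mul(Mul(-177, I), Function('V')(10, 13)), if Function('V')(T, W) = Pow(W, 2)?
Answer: 4068168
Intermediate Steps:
Mul(Mul(-177, I), Function('V')(10, 13)) = Mul(Mul(-177, -136), Pow(13, 2)) = Mul(24072, 169) = 4068168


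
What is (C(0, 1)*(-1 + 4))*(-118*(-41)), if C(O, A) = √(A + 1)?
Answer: 14514*√2 ≈ 20526.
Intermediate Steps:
C(O, A) = √(1 + A)
(C(0, 1)*(-1 + 4))*(-118*(-41)) = (√(1 + 1)*(-1 + 4))*(-118*(-41)) = (√2*3)*4838 = (3*√2)*4838 = 14514*√2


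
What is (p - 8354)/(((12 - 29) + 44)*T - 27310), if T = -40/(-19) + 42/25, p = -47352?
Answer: 13230175/6461852 ≈ 2.0474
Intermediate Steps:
T = 1798/475 (T = -40*(-1/19) + 42*(1/25) = 40/19 + 42/25 = 1798/475 ≈ 3.7853)
(p - 8354)/(((12 - 29) + 44)*T - 27310) = (-47352 - 8354)/(((12 - 29) + 44)*(1798/475) - 27310) = -55706/((-17 + 44)*(1798/475) - 27310) = -55706/(27*(1798/475) - 27310) = -55706/(48546/475 - 27310) = -55706/(-12923704/475) = -55706*(-475/12923704) = 13230175/6461852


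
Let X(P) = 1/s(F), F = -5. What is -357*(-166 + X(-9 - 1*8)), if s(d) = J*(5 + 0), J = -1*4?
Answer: 1185597/20 ≈ 59280.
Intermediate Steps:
J = -4
s(d) = -20 (s(d) = -4*(5 + 0) = -4*5 = -20)
X(P) = -1/20 (X(P) = 1/(-20) = -1/20)
-357*(-166 + X(-9 - 1*8)) = -357*(-166 - 1/20) = -357*(-3321/20) = 1185597/20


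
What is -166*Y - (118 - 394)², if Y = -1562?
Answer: 183116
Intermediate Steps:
-166*Y - (118 - 394)² = -166*(-1562) - (118 - 394)² = 259292 - 1*(-276)² = 259292 - 1*76176 = 259292 - 76176 = 183116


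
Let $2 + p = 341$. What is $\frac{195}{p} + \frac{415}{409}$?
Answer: $\frac{73480}{46217} \approx 1.5899$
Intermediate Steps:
$p = 339$ ($p = -2 + 341 = 339$)
$\frac{195}{p} + \frac{415}{409} = \frac{195}{339} + \frac{415}{409} = 195 \cdot \frac{1}{339} + 415 \cdot \frac{1}{409} = \frac{65}{113} + \frac{415}{409} = \frac{73480}{46217}$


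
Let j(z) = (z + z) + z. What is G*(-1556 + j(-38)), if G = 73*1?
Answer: -121910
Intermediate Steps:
j(z) = 3*z (j(z) = 2*z + z = 3*z)
G = 73
G*(-1556 + j(-38)) = 73*(-1556 + 3*(-38)) = 73*(-1556 - 114) = 73*(-1670) = -121910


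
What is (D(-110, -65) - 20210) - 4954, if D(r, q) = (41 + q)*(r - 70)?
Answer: -20844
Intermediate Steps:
D(r, q) = (-70 + r)*(41 + q) (D(r, q) = (41 + q)*(-70 + r) = (-70 + r)*(41 + q))
(D(-110, -65) - 20210) - 4954 = ((-2870 - 70*(-65) + 41*(-110) - 65*(-110)) - 20210) - 4954 = ((-2870 + 4550 - 4510 + 7150) - 20210) - 4954 = (4320 - 20210) - 4954 = -15890 - 4954 = -20844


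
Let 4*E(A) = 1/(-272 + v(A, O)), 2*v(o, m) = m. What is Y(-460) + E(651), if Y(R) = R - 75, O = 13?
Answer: -568171/1062 ≈ -535.00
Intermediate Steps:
v(o, m) = m/2
E(A) = -1/1062 (E(A) = 1/(4*(-272 + (½)*13)) = 1/(4*(-272 + 13/2)) = 1/(4*(-531/2)) = (¼)*(-2/531) = -1/1062)
Y(R) = -75 + R
Y(-460) + E(651) = (-75 - 460) - 1/1062 = -535 - 1/1062 = -568171/1062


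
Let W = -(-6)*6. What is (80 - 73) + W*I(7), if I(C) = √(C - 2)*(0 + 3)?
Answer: 7 + 108*√5 ≈ 248.50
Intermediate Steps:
W = 36 (W = -2*(-18) = 36)
I(C) = 3*√(-2 + C) (I(C) = √(-2 + C)*3 = 3*√(-2 + C))
(80 - 73) + W*I(7) = (80 - 73) + 36*(3*√(-2 + 7)) = 7 + 36*(3*√5) = 7 + 108*√5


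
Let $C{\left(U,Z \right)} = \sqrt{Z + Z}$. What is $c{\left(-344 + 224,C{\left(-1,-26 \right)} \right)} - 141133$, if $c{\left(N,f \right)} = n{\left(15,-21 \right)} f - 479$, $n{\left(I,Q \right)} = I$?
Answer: $-141612 + 30 i \sqrt{13} \approx -1.4161 \cdot 10^{5} + 108.17 i$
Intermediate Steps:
$C{\left(U,Z \right)} = \sqrt{2} \sqrt{Z}$ ($C{\left(U,Z \right)} = \sqrt{2 Z} = \sqrt{2} \sqrt{Z}$)
$c{\left(N,f \right)} = -479 + 15 f$ ($c{\left(N,f \right)} = 15 f - 479 = -479 + 15 f$)
$c{\left(-344 + 224,C{\left(-1,-26 \right)} \right)} - 141133 = \left(-479 + 15 \sqrt{2} \sqrt{-26}\right) - 141133 = \left(-479 + 15 \sqrt{2} i \sqrt{26}\right) - 141133 = \left(-479 + 15 \cdot 2 i \sqrt{13}\right) - 141133 = \left(-479 + 30 i \sqrt{13}\right) - 141133 = -141612 + 30 i \sqrt{13}$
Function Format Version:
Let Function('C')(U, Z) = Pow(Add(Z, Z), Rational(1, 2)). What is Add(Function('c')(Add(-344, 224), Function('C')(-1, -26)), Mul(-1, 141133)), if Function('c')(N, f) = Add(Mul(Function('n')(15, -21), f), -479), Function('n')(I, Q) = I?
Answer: Add(-141612, Mul(30, I, Pow(13, Rational(1, 2)))) ≈ Add(-1.4161e+5, Mul(108.17, I))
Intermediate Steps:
Function('C')(U, Z) = Mul(Pow(2, Rational(1, 2)), Pow(Z, Rational(1, 2))) (Function('C')(U, Z) = Pow(Mul(2, Z), Rational(1, 2)) = Mul(Pow(2, Rational(1, 2)), Pow(Z, Rational(1, 2))))
Function('c')(N, f) = Add(-479, Mul(15, f)) (Function('c')(N, f) = Add(Mul(15, f), -479) = Add(-479, Mul(15, f)))
Add(Function('c')(Add(-344, 224), Function('C')(-1, -26)), Mul(-1, 141133)) = Add(Add(-479, Mul(15, Mul(Pow(2, Rational(1, 2)), Pow(-26, Rational(1, 2))))), Mul(-1, 141133)) = Add(Add(-479, Mul(15, Mul(Pow(2, Rational(1, 2)), Mul(I, Pow(26, Rational(1, 2)))))), -141133) = Add(Add(-479, Mul(15, Mul(2, I, Pow(13, Rational(1, 2))))), -141133) = Add(Add(-479, Mul(30, I, Pow(13, Rational(1, 2)))), -141133) = Add(-141612, Mul(30, I, Pow(13, Rational(1, 2))))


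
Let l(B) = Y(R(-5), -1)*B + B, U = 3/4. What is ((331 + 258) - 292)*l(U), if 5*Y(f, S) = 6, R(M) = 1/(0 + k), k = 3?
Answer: 9801/20 ≈ 490.05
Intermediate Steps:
R(M) = ⅓ (R(M) = 1/(0 + 3) = 1/3 = ⅓)
Y(f, S) = 6/5 (Y(f, S) = (⅕)*6 = 6/5)
U = ¾ (U = 3*(¼) = ¾ ≈ 0.75000)
l(B) = 11*B/5 (l(B) = 6*B/5 + B = 11*B/5)
((331 + 258) - 292)*l(U) = ((331 + 258) - 292)*((11/5)*(¾)) = (589 - 292)*(33/20) = 297*(33/20) = 9801/20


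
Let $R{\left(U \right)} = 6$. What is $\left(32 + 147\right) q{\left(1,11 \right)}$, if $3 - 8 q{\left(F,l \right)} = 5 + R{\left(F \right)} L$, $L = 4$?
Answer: $- \frac{2327}{4} \approx -581.75$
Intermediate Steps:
$q{\left(F,l \right)} = - \frac{13}{4}$ ($q{\left(F,l \right)} = \frac{3}{8} - \frac{5 + 6 \cdot 4}{8} = \frac{3}{8} - \frac{5 + 24}{8} = \frac{3}{8} - \frac{29}{8} = - \frac{13}{4}$)
$\left(32 + 147\right) q{\left(1,11 \right)} = \left(32 + 147\right) \left(- \frac{13}{4}\right) = 179 \left(- \frac{13}{4}\right) = - \frac{2327}{4}$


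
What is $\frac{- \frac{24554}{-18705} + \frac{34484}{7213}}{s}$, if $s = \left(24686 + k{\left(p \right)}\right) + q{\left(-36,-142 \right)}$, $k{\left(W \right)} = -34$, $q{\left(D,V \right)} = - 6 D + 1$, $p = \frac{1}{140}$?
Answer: $\frac{822131222}{3355304714385} \approx 0.00024502$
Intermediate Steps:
$p = \frac{1}{140} \approx 0.0071429$
$q{\left(D,V \right)} = 1 - 6 D$
$s = 24869$ ($s = \left(24686 - 34\right) + \left(1 - -216\right) = 24652 + \left(1 + 216\right) = 24652 + 217 = 24869$)
$\frac{- \frac{24554}{-18705} + \frac{34484}{7213}}{s} = \frac{- \frac{24554}{-18705} + \frac{34484}{7213}}{24869} = \left(\left(-24554\right) \left(- \frac{1}{18705}\right) + 34484 \cdot \frac{1}{7213}\right) \frac{1}{24869} = \left(\frac{24554}{18705} + \frac{34484}{7213}\right) \frac{1}{24869} = \frac{822131222}{134919165} \cdot \frac{1}{24869} = \frac{822131222}{3355304714385}$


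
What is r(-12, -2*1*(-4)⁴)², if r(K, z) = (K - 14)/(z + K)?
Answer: 169/68644 ≈ 0.0024620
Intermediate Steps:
r(K, z) = (-14 + K)/(K + z)
r(-12, -2*1*(-4)⁴)² = ((-14 - 12)/(-12 - 2*1*(-4)⁴))² = (-26/(-12 - 2*256))² = (-26/(-12 - 512))² = (-26/(-524))² = (-1/524*(-26))² = (13/262)² = 169/68644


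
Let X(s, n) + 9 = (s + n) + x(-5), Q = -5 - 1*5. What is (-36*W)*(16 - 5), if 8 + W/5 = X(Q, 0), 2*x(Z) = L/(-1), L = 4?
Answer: 57420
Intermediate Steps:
x(Z) = -2 (x(Z) = (4/(-1))/2 = (4*(-1))/2 = (½)*(-4) = -2)
Q = -10 (Q = -5 - 5 = -10)
X(s, n) = -11 + n + s (X(s, n) = -9 + ((s + n) - 2) = -9 + ((n + s) - 2) = -9 + (-2 + n + s) = -11 + n + s)
W = -145 (W = -40 + 5*(-11 + 0 - 10) = -40 + 5*(-21) = -40 - 105 = -145)
(-36*W)*(16 - 5) = (-36*(-145))*(16 - 5) = 5220*11 = 57420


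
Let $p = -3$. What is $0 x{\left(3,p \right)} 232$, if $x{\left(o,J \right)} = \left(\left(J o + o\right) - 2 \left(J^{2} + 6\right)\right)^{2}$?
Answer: $0$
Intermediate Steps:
$x{\left(o,J \right)} = \left(-12 + o - 2 J^{2} + J o\right)^{2}$ ($x{\left(o,J \right)} = \left(\left(o + J o\right) - 2 \left(6 + J^{2}\right)\right)^{2} = \left(\left(o + J o\right) - \left(12 + 2 J^{2}\right)\right)^{2} = \left(-12 + o - 2 J^{2} + J o\right)^{2}$)
$0 x{\left(3,p \right)} 232 = 0 \left(12 - 3 + 2 \left(-3\right)^{2} - \left(-3\right) 3\right)^{2} \cdot 232 = 0 \left(12 - 3 + 2 \cdot 9 + 9\right)^{2} \cdot 232 = 0 \left(12 - 3 + 18 + 9\right)^{2} \cdot 232 = 0 \cdot 36^{2} \cdot 232 = 0 \cdot 1296 \cdot 232 = 0 \cdot 232 = 0$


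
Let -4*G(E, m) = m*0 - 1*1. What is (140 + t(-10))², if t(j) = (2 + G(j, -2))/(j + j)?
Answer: 125238481/6400 ≈ 19569.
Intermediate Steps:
G(E, m) = ¼ (G(E, m) = -(m*0 - 1*1)/4 = -(0 - 1)/4 = -¼*(-1) = ¼)
t(j) = 9/(8*j) (t(j) = (2 + ¼)/(j + j) = 9/(4*((2*j))) = 9*(1/(2*j))/4 = 9/(8*j))
(140 + t(-10))² = (140 + (9/8)/(-10))² = (140 + (9/8)*(-⅒))² = (140 - 9/80)² = (11191/80)² = 125238481/6400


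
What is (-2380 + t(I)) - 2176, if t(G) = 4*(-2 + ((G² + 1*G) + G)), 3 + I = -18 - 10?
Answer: -968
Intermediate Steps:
I = -31 (I = -3 + (-18 - 10) = -3 - 28 = -31)
t(G) = -8 + 4*G² + 8*G (t(G) = 4*(-2 + ((G² + G) + G)) = 4*(-2 + ((G + G²) + G)) = 4*(-2 + (G² + 2*G)) = 4*(-2 + G² + 2*G) = -8 + 4*G² + 8*G)
(-2380 + t(I)) - 2176 = (-2380 + (-8 + 4*(-31)² + 8*(-31))) - 2176 = (-2380 + (-8 + 4*961 - 248)) - 2176 = (-2380 + (-8 + 3844 - 248)) - 2176 = (-2380 + 3588) - 2176 = 1208 - 2176 = -968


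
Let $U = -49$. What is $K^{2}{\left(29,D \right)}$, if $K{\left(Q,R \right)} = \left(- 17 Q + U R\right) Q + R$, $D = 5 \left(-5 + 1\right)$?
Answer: $198894609$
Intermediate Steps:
$D = -20$ ($D = 5 \left(-4\right) = -20$)
$K{\left(Q,R \right)} = R + Q \left(- 49 R - 17 Q\right)$ ($K{\left(Q,R \right)} = \left(- 17 Q - 49 R\right) Q + R = \left(- 49 R - 17 Q\right) Q + R = Q \left(- 49 R - 17 Q\right) + R = R + Q \left(- 49 R - 17 Q\right)$)
$K^{2}{\left(29,D \right)} = \left(-20 - 17 \cdot 29^{2} - 1421 \left(-20\right)\right)^{2} = \left(-20 - 14297 + 28420\right)^{2} = 14103^{2} = 198894609$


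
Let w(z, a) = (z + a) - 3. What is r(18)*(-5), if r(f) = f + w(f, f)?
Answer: -255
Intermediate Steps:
w(z, a) = -3 + a + z (w(z, a) = (a + z) - 3 = -3 + a + z)
r(f) = -3 + 3*f (r(f) = f + (-3 + f + f) = f + (-3 + 2*f) = -3 + 3*f)
r(18)*(-5) = (-3 + 3*18)*(-5) = (-3 + 54)*(-5) = 51*(-5) = -255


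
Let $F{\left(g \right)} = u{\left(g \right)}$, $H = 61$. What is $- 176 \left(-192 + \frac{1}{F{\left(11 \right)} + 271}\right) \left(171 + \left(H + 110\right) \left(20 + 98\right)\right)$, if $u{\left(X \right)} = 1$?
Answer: $687620241$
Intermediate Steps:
$F{\left(g \right)} = 1$
$- 176 \left(-192 + \frac{1}{F{\left(11 \right)} + 271}\right) \left(171 + \left(H + 110\right) \left(20 + 98\right)\right) = - 176 \left(-192 + \frac{1}{1 + 271}\right) \left(171 + \left(61 + 110\right) \left(20 + 98\right)\right) = - 176 \left(-192 + \frac{1}{272}\right) \left(171 + 171 \cdot 118\right) = - 176 \left(-192 + \frac{1}{272}\right) \left(171 + 20178\right) = - 176 \left(\left(- \frac{52223}{272}\right) 20349\right) = \left(-176\right) \left(- \frac{62510931}{16}\right) = 687620241$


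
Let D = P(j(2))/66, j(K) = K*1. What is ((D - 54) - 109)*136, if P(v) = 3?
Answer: -243780/11 ≈ -22162.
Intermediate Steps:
j(K) = K
D = 1/22 (D = 3/66 = 3*(1/66) = 1/22 ≈ 0.045455)
((D - 54) - 109)*136 = ((1/22 - 54) - 109)*136 = (-1187/22 - 109)*136 = -3585/22*136 = -243780/11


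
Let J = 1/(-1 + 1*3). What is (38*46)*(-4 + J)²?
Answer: 21413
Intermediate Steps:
J = ½ (J = 1/(-1 + 3) = 1/2 = ½ ≈ 0.50000)
(38*46)*(-4 + J)² = (38*46)*(-4 + ½)² = 1748*(-7/2)² = 1748*(49/4) = 21413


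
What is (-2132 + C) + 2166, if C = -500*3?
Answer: -1466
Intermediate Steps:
C = -1500
(-2132 + C) + 2166 = (-2132 - 1500) + 2166 = -3632 + 2166 = -1466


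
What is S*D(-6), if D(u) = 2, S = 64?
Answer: 128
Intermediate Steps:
S*D(-6) = 64*2 = 128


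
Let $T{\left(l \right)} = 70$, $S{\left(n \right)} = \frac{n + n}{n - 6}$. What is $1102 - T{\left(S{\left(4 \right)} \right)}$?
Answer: $1032$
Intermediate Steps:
$S{\left(n \right)} = \frac{2 n}{-6 + n}$
$1102 - T{\left(S{\left(4 \right)} \right)} = 1102 - 70 = 1032$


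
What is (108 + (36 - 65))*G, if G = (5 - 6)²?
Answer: 79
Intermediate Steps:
G = 1 (G = (-1)² = 1)
(108 + (36 - 65))*G = (108 + (36 - 65))*1 = (108 - 29)*1 = 79*1 = 79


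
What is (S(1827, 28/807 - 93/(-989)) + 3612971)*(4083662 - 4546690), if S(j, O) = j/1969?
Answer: -3293954209506328/1969 ≈ -1.6729e+12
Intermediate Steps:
S(j, O) = j/1969 (S(j, O) = j*(1/1969) = j/1969)
(S(1827, 28/807 - 93/(-989)) + 3612971)*(4083662 - 4546690) = ((1/1969)*1827 + 3612971)*(4083662 - 4546690) = (1827/1969 + 3612971)*(-463028) = (7113941726/1969)*(-463028) = -3293954209506328/1969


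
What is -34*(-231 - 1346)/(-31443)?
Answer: -53618/31443 ≈ -1.7052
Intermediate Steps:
-34*(-231 - 1346)/(-31443) = -34*(-1577)*(-1/31443) = 53618*(-1/31443) = -53618/31443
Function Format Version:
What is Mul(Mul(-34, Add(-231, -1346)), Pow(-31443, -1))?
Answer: Rational(-53618, 31443) ≈ -1.7052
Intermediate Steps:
Mul(Mul(-34, Add(-231, -1346)), Pow(-31443, -1)) = Mul(Mul(-34, -1577), Rational(-1, 31443)) = Mul(53618, Rational(-1, 31443)) = Rational(-53618, 31443)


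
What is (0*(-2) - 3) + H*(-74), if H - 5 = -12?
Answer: 515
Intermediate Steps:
H = -7 (H = 5 - 12 = -7)
(0*(-2) - 3) + H*(-74) = (0*(-2) - 3) - 7*(-74) = (0 - 3) + 518 = -3 + 518 = 515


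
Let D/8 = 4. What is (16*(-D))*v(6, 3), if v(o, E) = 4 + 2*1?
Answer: -3072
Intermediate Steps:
D = 32 (D = 8*4 = 32)
v(o, E) = 6 (v(o, E) = 4 + 2 = 6)
(16*(-D))*v(6, 3) = (16*(-1*32))*6 = (16*(-32))*6 = -512*6 = -3072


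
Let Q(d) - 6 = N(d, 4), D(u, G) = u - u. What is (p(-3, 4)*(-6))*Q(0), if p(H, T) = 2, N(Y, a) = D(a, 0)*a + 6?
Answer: -144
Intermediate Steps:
D(u, G) = 0
N(Y, a) = 6 (N(Y, a) = 0*a + 6 = 0 + 6 = 6)
Q(d) = 12 (Q(d) = 6 + 6 = 12)
(p(-3, 4)*(-6))*Q(0) = (2*(-6))*12 = -12*12 = -144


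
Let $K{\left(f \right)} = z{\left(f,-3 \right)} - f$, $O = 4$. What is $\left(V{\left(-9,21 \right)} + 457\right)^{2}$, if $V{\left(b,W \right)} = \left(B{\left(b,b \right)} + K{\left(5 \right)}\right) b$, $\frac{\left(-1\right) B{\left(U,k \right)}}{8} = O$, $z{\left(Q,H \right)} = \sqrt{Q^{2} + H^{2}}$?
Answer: $626854 - 14220 \sqrt{34} \approx 5.4394 \cdot 10^{5}$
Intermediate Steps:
$z{\left(Q,H \right)} = \sqrt{H^{2} + Q^{2}}$
$B{\left(U,k \right)} = -32$ ($B{\left(U,k \right)} = \left(-8\right) 4 = -32$)
$K{\left(f \right)} = \sqrt{9 + f^{2}} - f$ ($K{\left(f \right)} = \sqrt{\left(-3\right)^{2} + f^{2}} - f = \sqrt{9 + f^{2}} - f$)
$V{\left(b,W \right)} = b \left(-37 + \sqrt{34}\right)$ ($V{\left(b,W \right)} = \left(-32 + \left(\sqrt{9 + 5^{2}} - 5\right)\right) b = \left(-32 - \left(5 - \sqrt{9 + 25}\right)\right) b = \left(-32 - \left(5 - \sqrt{34}\right)\right) b = \left(-37 + \sqrt{34}\right) b = b \left(-37 + \sqrt{34}\right)$)
$\left(V{\left(-9,21 \right)} + 457\right)^{2} = \left(- 9 \left(-37 + \sqrt{34}\right) + 457\right)^{2} = \left(\left(333 - 9 \sqrt{34}\right) + 457\right)^{2} = \left(790 - 9 \sqrt{34}\right)^{2}$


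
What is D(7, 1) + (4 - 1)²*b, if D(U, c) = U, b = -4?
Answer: -29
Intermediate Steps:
D(7, 1) + (4 - 1)²*b = 7 + (4 - 1)²*(-4) = 7 + 3²*(-4) = 7 + 9*(-4) = 7 - 36 = -29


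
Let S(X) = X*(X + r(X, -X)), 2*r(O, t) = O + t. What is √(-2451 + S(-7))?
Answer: I*√2402 ≈ 49.01*I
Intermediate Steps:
r(O, t) = O/2 + t/2 (r(O, t) = (O + t)/2 = O/2 + t/2)
S(X) = X² (S(X) = X*(X + (X/2 + (-X)/2)) = X*(X + (X/2 - X/2)) = X*(X + 0) = X*X = X²)
√(-2451 + S(-7)) = √(-2451 + (-7)²) = √(-2451 + 49) = √(-2402) = I*√2402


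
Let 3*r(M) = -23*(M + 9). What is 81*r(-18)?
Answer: 5589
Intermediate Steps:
r(M) = -69 - 23*M/3 (r(M) = (-23*(M + 9))/3 = (-23*(9 + M))/3 = (-207 - 23*M)/3 = -69 - 23*M/3)
81*r(-18) = 81*(-69 - 23/3*(-18)) = 81*(-69 + 138) = 81*69 = 5589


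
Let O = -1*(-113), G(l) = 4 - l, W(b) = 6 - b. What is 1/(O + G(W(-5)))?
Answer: 1/106 ≈ 0.0094340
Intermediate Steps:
O = 113
1/(O + G(W(-5))) = 1/(113 + (4 - (6 - 1*(-5)))) = 1/(113 + (4 - (6 + 5))) = 1/(113 + (4 - 1*11)) = 1/(113 + (4 - 11)) = 1/(113 - 7) = 1/106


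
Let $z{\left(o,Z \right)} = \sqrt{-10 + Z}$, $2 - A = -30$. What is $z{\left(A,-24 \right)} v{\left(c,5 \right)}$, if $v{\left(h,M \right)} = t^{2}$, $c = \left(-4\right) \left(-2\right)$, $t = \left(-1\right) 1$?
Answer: $i \sqrt{34} \approx 5.8309 i$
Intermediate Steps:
$A = 32$ ($A = 2 - -30 = 2 + 30 = 32$)
$t = -1$
$c = 8$
$v{\left(h,M \right)} = 1$ ($v{\left(h,M \right)} = \left(-1\right)^{2} = 1$)
$z{\left(A,-24 \right)} v{\left(c,5 \right)} = \sqrt{-10 - 24} \cdot 1 = \sqrt{-34} \cdot 1 = i \sqrt{34} \cdot 1 = i \sqrt{34}$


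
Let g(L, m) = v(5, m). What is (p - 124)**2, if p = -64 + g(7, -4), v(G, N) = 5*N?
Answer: 43264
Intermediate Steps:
g(L, m) = 5*m
p = -84 (p = -64 + 5*(-4) = -64 - 20 = -84)
(p - 124)**2 = (-84 - 124)**2 = (-208)**2 = 43264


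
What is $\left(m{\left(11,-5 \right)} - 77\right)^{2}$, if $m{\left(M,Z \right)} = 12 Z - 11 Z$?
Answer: $6724$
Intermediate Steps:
$m{\left(M,Z \right)} = Z$
$\left(m{\left(11,-5 \right)} - 77\right)^{2} = \left(-5 - 77\right)^{2} = \left(-82\right)^{2} = 6724$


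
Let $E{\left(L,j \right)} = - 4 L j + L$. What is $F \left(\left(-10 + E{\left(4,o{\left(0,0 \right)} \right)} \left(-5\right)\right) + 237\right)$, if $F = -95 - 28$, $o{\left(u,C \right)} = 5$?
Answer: $-74661$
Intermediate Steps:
$E{\left(L,j \right)} = L - 4 L j$ ($E{\left(L,j \right)} = - 4 L j + L = L - 4 L j$)
$F = -123$ ($F = -95 + \left(-41 + 13\right) = -95 - 28 = -123$)
$F \left(\left(-10 + E{\left(4,o{\left(0,0 \right)} \right)} \left(-5\right)\right) + 237\right) = - 123 \left(\left(-10 + 4 \left(1 - 20\right) \left(-5\right)\right) + 237\right) = - 123 \left(\left(-10 + 4 \left(-19\right) \left(-5\right)\right) + 237\right) = - 123 \left(\left(-10 - -380\right) + 237\right) = - 123 \left(\left(-10 + 380\right) + 237\right) = - 123 \left(370 + 237\right) = \left(-123\right) 607 = -74661$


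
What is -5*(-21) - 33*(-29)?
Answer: 1062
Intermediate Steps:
-5*(-21) - 33*(-29) = 105 + 957 = 1062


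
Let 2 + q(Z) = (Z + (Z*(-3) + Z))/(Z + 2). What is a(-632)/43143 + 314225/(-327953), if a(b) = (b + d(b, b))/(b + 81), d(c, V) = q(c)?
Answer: -2352887272332097/2455749711364635 ≈ -0.95811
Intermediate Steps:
q(Z) = -2 - Z/(2 + Z) (q(Z) = -2 + (Z + (Z*(-3) + Z))/(Z + 2) = -2 + (Z + (-3*Z + Z))/(2 + Z) = -2 + (Z - 2*Z)/(2 + Z) = -2 + (-Z)/(2 + Z) = -2 - Z/(2 + Z))
d(c, V) = (-4 - 3*c)/(2 + c)
a(b) = (b + (-4 - 3*b)/(2 + b))/(81 + b) (a(b) = (b + (-4 - 3*b)/(2 + b))/(b + 81) = (b + (-4 - 3*b)/(2 + b))/(81 + b))
a(-632)/43143 + 314225/(-327953) = ((-4 + (-632)**2 - 1*(-632))/(162 + (-632)**2 + 83*(-632)))/43143 + 314225/(-327953) = ((-4 + 399424 + 632)/(162 + 399424 - 52456))*(1/43143) + 314225*(-1/327953) = (400052/347130)*(1/43143) - 314225/327953 = ((1/347130)*400052)*(1/43143) - 314225/327953 = (200026/173565)*(1/43143) - 314225/327953 = 200026/7488114795 - 314225/327953 = -2352887272332097/2455749711364635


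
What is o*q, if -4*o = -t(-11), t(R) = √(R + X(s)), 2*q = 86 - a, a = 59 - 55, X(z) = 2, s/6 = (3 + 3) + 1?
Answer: 123*I/4 ≈ 30.75*I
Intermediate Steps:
s = 42 (s = 6*((3 + 3) + 1) = 6*(6 + 1) = 6*7 = 42)
a = 4
q = 41 (q = (86 - 1*4)/2 = (86 - 4)/2 = (½)*82 = 41)
t(R) = √(2 + R) (t(R) = √(R + 2) = √(2 + R))
o = 3*I/4 (o = -(-1)*√(2 - 11)/4 = -(-1)*√(-9)/4 = -(-1)*3*I/4 = -(-3)*I/4 = 3*I/4 ≈ 0.75*I)
o*q = (3*I/4)*41 = 123*I/4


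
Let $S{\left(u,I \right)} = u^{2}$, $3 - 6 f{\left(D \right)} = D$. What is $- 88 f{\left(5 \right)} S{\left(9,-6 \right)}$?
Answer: $2376$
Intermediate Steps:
$f{\left(D \right)} = \frac{1}{2} - \frac{D}{6}$
$- 88 f{\left(5 \right)} S{\left(9,-6 \right)} = - 88 \left(\frac{1}{2} - \frac{5}{6}\right) 9^{2} = - 88 \left(\frac{1}{2} - \frac{5}{6}\right) 81 = \left(-88\right) \left(- \frac{1}{3}\right) 81 = \frac{88}{3} \cdot 81 = 2376$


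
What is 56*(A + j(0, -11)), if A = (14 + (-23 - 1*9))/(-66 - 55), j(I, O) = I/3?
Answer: 1008/121 ≈ 8.3306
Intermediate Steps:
j(I, O) = I/3 (j(I, O) = I*(⅓) = I/3)
A = 18/121 (A = (14 + (-23 - 9))/(-121) = (14 - 32)*(-1/121) = -18*(-1/121) = 18/121 ≈ 0.14876)
56*(A + j(0, -11)) = 56*(18/121 + (⅓)*0) = 56*(18/121 + 0) = 56*(18/121) = 1008/121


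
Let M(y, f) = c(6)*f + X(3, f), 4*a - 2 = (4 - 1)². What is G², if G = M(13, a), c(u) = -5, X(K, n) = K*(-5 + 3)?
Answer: 6241/16 ≈ 390.06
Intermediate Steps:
X(K, n) = -2*K (X(K, n) = K*(-2) = -2*K)
a = 11/4 (a = ½ + (4 - 1)²/4 = ½ + (¼)*3² = ½ + (¼)*9 = ½ + 9/4 = 11/4 ≈ 2.7500)
M(y, f) = -6 - 5*f (M(y, f) = -5*f - 2*3 = -5*f - 6 = -6 - 5*f)
G = -79/4 (G = -6 - 5*11/4 = -6 - 55/4 = -79/4 ≈ -19.750)
G² = (-79/4)² = 6241/16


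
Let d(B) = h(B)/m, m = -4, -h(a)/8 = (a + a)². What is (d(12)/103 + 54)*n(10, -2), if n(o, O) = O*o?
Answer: -134280/103 ≈ -1303.7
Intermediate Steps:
h(a) = -32*a² (h(a) = -8*(a + a)² = -8*4*a² = -32*a²)
d(B) = 8*B² (d(B) = -32*B²/(-4) = -32*B²*(-¼) = 8*B²)
(d(12)/103 + 54)*n(10, -2) = ((8*12²)/103 + 54)*(-2*10) = ((8*144)*(1/103) + 54)*(-20) = (1152*(1/103) + 54)*(-20) = (1152/103 + 54)*(-20) = (6714/103)*(-20) = -134280/103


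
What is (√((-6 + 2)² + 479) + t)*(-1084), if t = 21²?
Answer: -478044 - 3252*√55 ≈ -5.0216e+5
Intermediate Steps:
t = 441
(√((-6 + 2)² + 479) + t)*(-1084) = (√((-6 + 2)² + 479) + 441)*(-1084) = (√((-4)² + 479) + 441)*(-1084) = (√(16 + 479) + 441)*(-1084) = (√495 + 441)*(-1084) = (3*√55 + 441)*(-1084) = (441 + 3*√55)*(-1084) = -478044 - 3252*√55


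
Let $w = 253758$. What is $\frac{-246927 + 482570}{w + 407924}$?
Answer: $\frac{235643}{661682} \approx 0.35613$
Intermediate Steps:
$\frac{-246927 + 482570}{w + 407924} = \frac{-246927 + 482570}{253758 + 407924} = \frac{235643}{661682}$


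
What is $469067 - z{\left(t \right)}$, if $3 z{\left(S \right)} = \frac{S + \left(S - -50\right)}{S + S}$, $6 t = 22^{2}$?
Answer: $\frac{340542325}{726} \approx 4.6907 \cdot 10^{5}$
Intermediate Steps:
$t = \frac{242}{3}$ ($t = \frac{22^{2}}{6} = \frac{1}{6} \cdot 484 = \frac{242}{3} \approx 80.667$)
$z{\left(S \right)} = \frac{50 + 2 S}{6 S}$ ($z{\left(S \right)} = \frac{\left(S + \left(S - -50\right)\right) \frac{1}{S + S}}{3} = \frac{\left(S + \left(S + 50\right)\right) \frac{1}{2 S}}{3} = \frac{\left(S + \left(50 + S\right)\right) \frac{1}{2 S}}{3} = \frac{\left(50 + 2 S\right) \frac{1}{2 S}}{3} = \frac{\frac{1}{2} \frac{1}{S} \left(50 + 2 S\right)}{3} = \frac{50 + 2 S}{6 S}$)
$469067 - z{\left(t \right)} = 469067 - \frac{25 + \frac{242}{3}}{3 \cdot \frac{242}{3}} = 469067 - \frac{1}{3} \cdot \frac{3}{242} \cdot \frac{317}{3} = 469067 - \frac{317}{726} = \frac{340542325}{726}$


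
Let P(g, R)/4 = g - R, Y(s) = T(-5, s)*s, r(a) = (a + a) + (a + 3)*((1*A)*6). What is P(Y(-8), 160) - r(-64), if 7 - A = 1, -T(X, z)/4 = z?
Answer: 660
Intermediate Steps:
T(X, z) = -4*z
A = 6 (A = 7 - 1*1 = 7 - 1 = 6)
r(a) = 108 + 38*a (r(a) = (a + a) + (a + 3)*((1*6)*6) = 2*a + (3 + a)*(6*6) = 2*a + (3 + a)*36 = 2*a + (108 + 36*a) = 108 + 38*a)
Y(s) = -4*s² (Y(s) = (-4*s)*s = -4*s²)
P(g, R) = -4*R + 4*g (P(g, R) = 4*(g - R) = -4*R + 4*g)
P(Y(-8), 160) - r(-64) = (-4*160 + 4*(-4*(-8)²)) - (108 + 38*(-64)) = (-640 + 4*(-4*64)) - (108 - 2432) = (-640 + 4*(-256)) - 1*(-2324) = (-640 - 1024) + 2324 = -1664 + 2324 = 660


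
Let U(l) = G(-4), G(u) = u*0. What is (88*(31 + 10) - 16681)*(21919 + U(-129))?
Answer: -286547087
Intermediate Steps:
G(u) = 0
U(l) = 0
(88*(31 + 10) - 16681)*(21919 + U(-129)) = (88*(31 + 10) - 16681)*(21919 + 0) = (88*41 - 16681)*21919 = (3608 - 16681)*21919 = -13073*21919 = -286547087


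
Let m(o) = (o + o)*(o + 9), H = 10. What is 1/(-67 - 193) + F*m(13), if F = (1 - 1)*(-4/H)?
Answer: -1/260 ≈ -0.0038462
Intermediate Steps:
m(o) = 2*o*(9 + o) (m(o) = (2*o)*(9 + o) = 2*o*(9 + o))
F = 0 (F = (1 - 1)*(-4/10) = 0*(-4*1/10) = 0*(-2/5) = 0)
1/(-67 - 193) + F*m(13) = 1/(-67 - 193) + 0*(2*13*(9 + 13)) = 1/(-260) + 0*(2*13*22) = -1/260 + 0*572 = -1/260 + 0 = -1/260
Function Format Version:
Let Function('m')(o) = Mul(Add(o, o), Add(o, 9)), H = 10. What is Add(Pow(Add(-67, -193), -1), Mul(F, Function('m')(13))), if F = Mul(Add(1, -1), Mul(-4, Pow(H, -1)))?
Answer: Rational(-1, 260) ≈ -0.0038462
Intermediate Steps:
Function('m')(o) = Mul(2, o, Add(9, o)) (Function('m')(o) = Mul(Mul(2, o), Add(9, o)) = Mul(2, o, Add(9, o)))
F = 0 (F = Mul(Add(1, -1), Mul(-4, Pow(10, -1))) = Mul(0, Mul(-4, Rational(1, 10))) = Mul(0, Rational(-2, 5)) = 0)
Add(Pow(Add(-67, -193), -1), Mul(F, Function('m')(13))) = Add(Pow(Add(-67, -193), -1), Mul(0, Mul(2, 13, Add(9, 13)))) = Add(Pow(-260, -1), Mul(0, Mul(2, 13, 22))) = Add(Rational(-1, 260), Mul(0, 572)) = Add(Rational(-1, 260), 0) = Rational(-1, 260)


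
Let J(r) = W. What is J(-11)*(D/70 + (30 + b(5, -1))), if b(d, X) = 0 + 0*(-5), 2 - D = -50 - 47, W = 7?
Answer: 2199/10 ≈ 219.90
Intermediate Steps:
J(r) = 7
D = 99 (D = 2 - (-50 - 47) = 2 - 1*(-97) = 2 + 97 = 99)
b(d, X) = 0 (b(d, X) = 0 + 0 = 0)
J(-11)*(D/70 + (30 + b(5, -1))) = 7*(99/70 + (30 + 0)) = 7*(99*(1/70) + 30) = 7*(99/70 + 30) = 7*(2199/70) = 2199/10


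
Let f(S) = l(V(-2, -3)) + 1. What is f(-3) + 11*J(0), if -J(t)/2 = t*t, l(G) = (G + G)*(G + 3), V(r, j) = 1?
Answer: 9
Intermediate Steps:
l(G) = 2*G*(3 + G) (l(G) = (2*G)*(3 + G) = 2*G*(3 + G))
J(t) = -2*t² (J(t) = -2*t*t = -2*t²)
f(S) = 9 (f(S) = 2*1*(3 + 1) + 1 = 2*1*4 + 1 = 8 + 1 = 9)
f(-3) + 11*J(0) = 9 + 11*(-2*0²) = 9 + 11*(-2*0) = 9 + 11*0 = 9 + 0 = 9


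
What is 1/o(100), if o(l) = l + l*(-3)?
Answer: -1/200 ≈ -0.0050000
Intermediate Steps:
o(l) = -2*l (o(l) = l - 3*l = -2*l)
1/o(100) = 1/(-2*100) = 1/(-200) = -1/200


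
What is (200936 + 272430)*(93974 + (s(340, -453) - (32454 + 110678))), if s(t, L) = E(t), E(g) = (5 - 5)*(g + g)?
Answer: -23269725828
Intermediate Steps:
E(g) = 0 (E(g) = 0*(2*g) = 0)
s(t, L) = 0
(200936 + 272430)*(93974 + (s(340, -453) - (32454 + 110678))) = (200936 + 272430)*(93974 + (0 - (32454 + 110678))) = 473366*(93974 + (0 - 1*143132)) = 473366*(93974 + (0 - 143132)) = 473366*(93974 - 143132) = 473366*(-49158) = -23269725828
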